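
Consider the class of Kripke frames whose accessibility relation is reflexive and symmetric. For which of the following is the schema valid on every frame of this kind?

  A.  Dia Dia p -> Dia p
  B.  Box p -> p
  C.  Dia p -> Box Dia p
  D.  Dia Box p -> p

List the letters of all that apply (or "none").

Reflexive relations are serial.
(A) Dia Dia p -> Dia p is the dual of axiom 4, which corresponds to transitivity. Such an R need not be transitive — not valid.
(B) axiom T: valid iff R is reflexive. Every such R is reflexive — valid.
(C) Dia p -> Box Dia p is axiom 5, which corresponds to the euclidean property. Such an R need not be euclidean — not valid.
(D) Dia Box p -> p is the dual of axiom B, which corresponds to symmetry. Every such R is symmetric — valid.

B, D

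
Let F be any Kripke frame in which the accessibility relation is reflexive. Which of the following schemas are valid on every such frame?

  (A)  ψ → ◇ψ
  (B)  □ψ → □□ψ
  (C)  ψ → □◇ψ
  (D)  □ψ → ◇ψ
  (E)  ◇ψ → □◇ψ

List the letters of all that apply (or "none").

A reflexive relation is serial.
(A) ψ → ◇ψ is the dual of axiom T; it is valid on a frame exactly when R is reflexive. Every such R is reflexive, so valid.
(B) □ψ → □□ψ is axiom 4, which corresponds to transitivity. Such an R need not be transitive — not valid.
(C) ψ → □◇ψ (axiom B) characterises the symmetric frames. Such an R need not be symmetric — not valid.
(D) □ψ → ◇ψ (axiom D) characterises the serial frames. Every such R is serial — valid.
(E) ◇ψ → □◇ψ is axiom 5; it is valid on a frame exactly when R is euclidean. Such an R need not be euclidean, so not valid.

A, D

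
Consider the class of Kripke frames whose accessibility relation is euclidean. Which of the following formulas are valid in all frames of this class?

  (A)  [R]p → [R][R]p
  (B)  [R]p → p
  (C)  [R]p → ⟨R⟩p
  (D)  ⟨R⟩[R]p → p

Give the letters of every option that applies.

none

(A) [R]p → [R][R]p is axiom 4, which corresponds to transitivity. Such an R need not be transitive — not valid.
(B) [R]p → p is axiom T; it is valid on a frame exactly when R is reflexive. Such an R need not be reflexive, so not valid.
(C) [R]p → ⟨R⟩p is axiom D; it is valid on a frame exactly when R is serial. Such an R need not be serial, so not valid.
(D) ⟨R⟩[R]p → p is the dual of axiom B; it is valid on a frame exactly when R is symmetric. Such an R need not be symmetric, so not valid.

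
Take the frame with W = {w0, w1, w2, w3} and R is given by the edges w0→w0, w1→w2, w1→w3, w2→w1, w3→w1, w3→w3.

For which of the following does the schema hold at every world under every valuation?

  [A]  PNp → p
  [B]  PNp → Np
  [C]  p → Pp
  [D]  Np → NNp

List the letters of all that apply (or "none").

R is not reflexive: not w1 R w1.
R is symmetric: every R-edge is matched by its reverse.
R is not transitive: w1 R w2 and w2 R w1 but not w1 R w1.
R is not euclidean: w1 R w2 and w1 R w3 but not w2 R w3.
(A) the dual of axiom B: valid iff R is symmetric. R is symmetric — valid.
(B) the dual of axiom 5: valid iff R is euclidean. R is not euclidean — not valid.
(C) p → Pp (the dual of axiom T) characterises the reflexive frames. R is not reflexive — not valid.
(D) axiom 4: valid iff R is transitive. R is not transitive — not valid.

A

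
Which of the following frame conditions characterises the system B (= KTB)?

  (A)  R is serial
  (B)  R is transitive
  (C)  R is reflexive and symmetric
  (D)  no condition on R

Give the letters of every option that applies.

C

(A) this class determines D, not B (= KTB).
(B) this class determines K4, not B (= KTB).
(C) B (= KTB) is sound and complete for exactly this class.
(D) this class determines K, not B (= KTB).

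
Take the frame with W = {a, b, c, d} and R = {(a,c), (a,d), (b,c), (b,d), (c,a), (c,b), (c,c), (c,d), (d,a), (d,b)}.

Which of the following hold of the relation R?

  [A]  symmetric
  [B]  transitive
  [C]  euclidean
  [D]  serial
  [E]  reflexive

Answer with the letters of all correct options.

(A) not symmetric: c R d but not d R c.
(B) not transitive: a R c and c R a but not a R a.
(C) not euclidean: a R d and a R c but not d R c.
(D) serial: every world has an R-successor.
(E) not reflexive: not a R a.

D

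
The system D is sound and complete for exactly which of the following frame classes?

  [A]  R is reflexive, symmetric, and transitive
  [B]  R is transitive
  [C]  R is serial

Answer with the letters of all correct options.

C

(A) this class determines S5, not D.
(B) this class determines K4, not D.
(C) D is sound and complete for exactly this class.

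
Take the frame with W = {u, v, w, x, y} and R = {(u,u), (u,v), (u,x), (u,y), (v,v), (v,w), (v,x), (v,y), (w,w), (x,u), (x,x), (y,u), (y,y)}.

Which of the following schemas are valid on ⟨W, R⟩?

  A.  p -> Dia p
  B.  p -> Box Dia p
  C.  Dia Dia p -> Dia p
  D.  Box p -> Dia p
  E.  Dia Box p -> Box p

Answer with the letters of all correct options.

A, D

R is reflexive: each world relates to itself.
R is not symmetric: u R v but not v R u.
R is not transitive: u R v and v R w but not u R w.
R is not euclidean: u R v and u R u but not v R u.
R is serial: every world has an R-successor.
(A) p -> Dia p (the dual of axiom T) characterises the reflexive frames. R is reflexive — valid.
(B) p -> Box Dia p is axiom B; it is valid on a frame exactly when R is symmetric. R is not symmetric, so not valid.
(C) Dia Dia p -> Dia p is the dual of axiom 4, which corresponds to transitivity. R is not transitive — not valid.
(D) axiom D: valid iff R is serial. R is serial — valid.
(E) the dual of axiom 5: valid iff R is euclidean. R is not euclidean — not valid.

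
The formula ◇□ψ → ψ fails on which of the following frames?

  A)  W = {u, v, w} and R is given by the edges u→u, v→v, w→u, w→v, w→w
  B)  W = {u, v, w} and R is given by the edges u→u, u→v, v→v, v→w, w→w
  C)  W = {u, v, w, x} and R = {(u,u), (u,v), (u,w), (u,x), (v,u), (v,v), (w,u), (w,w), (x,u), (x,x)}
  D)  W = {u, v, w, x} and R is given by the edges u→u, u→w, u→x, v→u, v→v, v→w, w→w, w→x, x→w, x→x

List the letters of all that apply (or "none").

A, B, D

The schema ◇□ψ → ψ is the dual of axiom B; it is valid on a frame iff R is symmetric.
(A) R is not symmetric (w R u but not u R w), so the schema fails here.
(B) R is not symmetric (u R v but not v R u), so the schema fails here.
(C) R is symmetric (every R-edge is matched by its reverse), so the schema is valid here.
(D) R is not symmetric (u R w but not w R u), so the schema fails here.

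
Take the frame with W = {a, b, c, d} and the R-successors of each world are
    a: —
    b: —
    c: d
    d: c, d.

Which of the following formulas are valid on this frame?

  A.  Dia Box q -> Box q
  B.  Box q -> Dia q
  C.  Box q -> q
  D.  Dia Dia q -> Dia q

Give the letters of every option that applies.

none

R is not reflexive: not a R a.
R is not transitive: c R d and d R c but not c R c.
R is not euclidean: d R c and d R c but not c R c.
R is not serial: a has no R-successor.
(A) Dia Box q -> Box q (the dual of axiom 5) characterises the euclidean frames. R is not euclidean — not valid.
(B) Box q -> Dia q is axiom D; it is valid on a frame exactly when R is serial. R is not serial, so not valid.
(C) Box q -> q (axiom T) characterises the reflexive frames. R is not reflexive — not valid.
(D) the dual of axiom 4: valid iff R is transitive. R is not transitive — not valid.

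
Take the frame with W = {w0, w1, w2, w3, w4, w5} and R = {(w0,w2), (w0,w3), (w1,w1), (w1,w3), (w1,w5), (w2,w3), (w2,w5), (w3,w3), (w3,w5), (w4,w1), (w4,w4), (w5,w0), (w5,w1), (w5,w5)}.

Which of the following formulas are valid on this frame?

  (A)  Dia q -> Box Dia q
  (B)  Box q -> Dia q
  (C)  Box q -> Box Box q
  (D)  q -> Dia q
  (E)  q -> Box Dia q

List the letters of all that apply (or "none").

B

R is not reflexive: not w0 R w0.
R is not symmetric: w0 R w2 but not w2 R w0.
R is not transitive: w0 R w2 and w2 R w5 but not w0 R w5.
R is not euclidean: w0 R w3 and w0 R w2 but not w3 R w2.
R is serial: every world has an R-successor.
(A) Dia q -> Box Dia q is axiom 5, which corresponds to the euclidean property. R is not euclidean — not valid.
(B) axiom D: valid iff R is serial. R is serial — valid.
(C) Box q -> Box Box q (axiom 4) characterises the transitive frames. R is not transitive — not valid.
(D) q -> Dia q is the dual of axiom T, which corresponds to reflexivity. R is not reflexive — not valid.
(E) axiom B: valid iff R is symmetric. R is not symmetric — not valid.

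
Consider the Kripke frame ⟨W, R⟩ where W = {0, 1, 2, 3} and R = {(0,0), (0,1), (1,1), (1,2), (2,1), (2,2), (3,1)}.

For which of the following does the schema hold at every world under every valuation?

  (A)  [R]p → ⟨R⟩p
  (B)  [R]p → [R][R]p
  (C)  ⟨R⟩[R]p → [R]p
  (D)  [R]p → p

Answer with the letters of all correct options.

R is not reflexive: not 3 R 3.
R is not transitive: 0 R 1 and 1 R 2 but not 0 R 2.
R is not euclidean: 0 R 1 and 0 R 0 but not 1 R 0.
R is serial: every world has an R-successor.
(A) [R]p → ⟨R⟩p is axiom D; it is valid on a frame exactly when R is serial. R is serial, so valid.
(B) axiom 4: valid iff R is transitive. R is not transitive — not valid.
(C) ⟨R⟩[R]p → [R]p is the dual of axiom 5, which corresponds to the euclidean property. R is not euclidean — not valid.
(D) [R]p → p is axiom T; it is valid on a frame exactly when R is reflexive. R is not reflexive, so not valid.

A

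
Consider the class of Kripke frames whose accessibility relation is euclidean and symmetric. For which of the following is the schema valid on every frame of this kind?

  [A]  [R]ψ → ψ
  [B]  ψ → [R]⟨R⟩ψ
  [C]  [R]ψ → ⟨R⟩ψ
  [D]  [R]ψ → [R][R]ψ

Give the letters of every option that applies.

B, D

A symmetric euclidean relation is transitive (uRv and vRw give vRu by symmetry, then uRw by the euclidean condition, applied at v).
(A) [R]ψ → ψ (axiom T) characterises the reflexive frames. Such an R need not be reflexive — not valid.
(B) ψ → [R]⟨R⟩ψ (axiom B) characterises the symmetric frames. Every such R is symmetric — valid.
(C) axiom D: valid iff R is serial. Such an R need not be serial — not valid.
(D) [R]ψ → [R][R]ψ is axiom 4, which corresponds to transitivity. Every such R is transitive — valid.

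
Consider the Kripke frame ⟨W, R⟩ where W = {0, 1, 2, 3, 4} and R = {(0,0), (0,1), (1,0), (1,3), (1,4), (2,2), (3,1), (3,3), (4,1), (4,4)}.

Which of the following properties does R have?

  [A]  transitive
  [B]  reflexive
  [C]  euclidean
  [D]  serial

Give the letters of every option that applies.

D

(A) not transitive: 0 R 1 and 1 R 3 but not 0 R 3.
(B) not reflexive: not 1 R 1.
(C) not euclidean: 1 R 0 and 1 R 3 but not 0 R 3.
(D) serial: every world has an R-successor.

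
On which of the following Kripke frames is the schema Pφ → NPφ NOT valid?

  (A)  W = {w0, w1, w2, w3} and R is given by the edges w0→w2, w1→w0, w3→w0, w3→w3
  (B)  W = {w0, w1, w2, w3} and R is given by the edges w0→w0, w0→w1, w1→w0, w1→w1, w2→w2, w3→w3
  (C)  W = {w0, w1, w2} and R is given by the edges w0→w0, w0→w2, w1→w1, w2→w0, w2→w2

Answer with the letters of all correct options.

The schema Pφ → NPφ is axiom 5; it is valid on a frame iff R is euclidean.
(A) R is not euclidean (w3 R w0 and w3 R w3 but not w0 R w3), so the schema fails here.
(B) R is euclidean (any two R-successors of the same world are R-related), so the schema is valid here.
(C) R is euclidean (any two R-successors of the same world are R-related), so the schema is valid here.

A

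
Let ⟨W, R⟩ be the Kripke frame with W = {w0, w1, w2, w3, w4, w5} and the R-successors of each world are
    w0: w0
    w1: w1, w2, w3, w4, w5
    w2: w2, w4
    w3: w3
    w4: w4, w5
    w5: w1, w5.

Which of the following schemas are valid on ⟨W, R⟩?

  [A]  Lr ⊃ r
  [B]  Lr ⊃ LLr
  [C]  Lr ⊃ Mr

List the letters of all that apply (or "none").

R is reflexive: each world relates to itself.
R is not transitive: w2 R w4 and w4 R w5 but not w2 R w5.
R is serial: every world has an R-successor.
(A) Lr ⊃ r (axiom T) characterises the reflexive frames. R is reflexive — valid.
(B) axiom 4: valid iff R is transitive. R is not transitive — not valid.
(C) axiom D: valid iff R is serial. R is serial — valid.

A, C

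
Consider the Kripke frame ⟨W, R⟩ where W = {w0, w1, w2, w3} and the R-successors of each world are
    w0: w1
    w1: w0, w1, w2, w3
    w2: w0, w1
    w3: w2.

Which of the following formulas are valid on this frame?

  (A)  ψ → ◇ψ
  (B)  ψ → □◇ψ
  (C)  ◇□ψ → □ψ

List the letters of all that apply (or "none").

R is not reflexive: not w0 R w0.
R is not symmetric: w1 R w3 but not w3 R w1.
R is not euclidean: w1 R w0 and w1 R w2 but not w0 R w2.
(A) the dual of axiom T: valid iff R is reflexive. R is not reflexive — not valid.
(B) ψ → □◇ψ (axiom B) characterises the symmetric frames. R is not symmetric — not valid.
(C) ◇□ψ → □ψ (the dual of axiom 5) characterises the euclidean frames. R is not euclidean — not valid.

none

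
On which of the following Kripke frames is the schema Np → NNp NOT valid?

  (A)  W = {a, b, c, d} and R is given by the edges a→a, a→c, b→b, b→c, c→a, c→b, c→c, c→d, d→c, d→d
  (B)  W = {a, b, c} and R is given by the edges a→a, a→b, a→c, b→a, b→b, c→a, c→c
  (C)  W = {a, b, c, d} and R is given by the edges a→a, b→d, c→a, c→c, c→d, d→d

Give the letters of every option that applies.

The schema Np → NNp is axiom 4; it is valid on a frame iff R is transitive.
(A) R is not transitive (a R c and c R b but not a R b), so the schema fails here.
(B) R is not transitive (b R a and a R c but not b R c), so the schema fails here.
(C) R is transitive (R is closed under composition), so the schema is valid here.

A, B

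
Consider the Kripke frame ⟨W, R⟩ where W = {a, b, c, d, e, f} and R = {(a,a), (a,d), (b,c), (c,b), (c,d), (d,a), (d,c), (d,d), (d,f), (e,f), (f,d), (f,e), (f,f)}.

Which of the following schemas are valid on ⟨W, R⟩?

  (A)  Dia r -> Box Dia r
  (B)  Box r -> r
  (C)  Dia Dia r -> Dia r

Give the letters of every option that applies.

none

R is not reflexive: not b R b.
R is not transitive: a R d and d R c but not a R c.
R is not euclidean: c R b and c R d but not b R d.
(A) Dia r -> Box Dia r (axiom 5) characterises the euclidean frames. R is not euclidean — not valid.
(B) axiom T: valid iff R is reflexive. R is not reflexive — not valid.
(C) Dia Dia r -> Dia r (the dual of axiom 4) characterises the transitive frames. R is not transitive — not valid.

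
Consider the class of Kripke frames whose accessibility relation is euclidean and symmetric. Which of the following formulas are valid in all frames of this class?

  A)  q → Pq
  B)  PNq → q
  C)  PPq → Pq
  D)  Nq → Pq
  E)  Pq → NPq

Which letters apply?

A symmetric euclidean relation is transitive (uRv and vRw give vRu by symmetry, then uRw by the euclidean condition, applied at v).
(A) q → Pq is the dual of axiom T, which corresponds to reflexivity. Such an R need not be reflexive — not valid.
(B) PNq → q is the dual of axiom B, which corresponds to symmetry. Every such R is symmetric — valid.
(C) PPq → Pq is the dual of axiom 4; it is valid on a frame exactly when R is transitive. Every such R is transitive, so valid.
(D) Nq → Pq is axiom D; it is valid on a frame exactly when R is serial. Such an R need not be serial, so not valid.
(E) Pq → NPq (axiom 5) characterises the euclidean frames. Every such R is euclidean — valid.

B, C, E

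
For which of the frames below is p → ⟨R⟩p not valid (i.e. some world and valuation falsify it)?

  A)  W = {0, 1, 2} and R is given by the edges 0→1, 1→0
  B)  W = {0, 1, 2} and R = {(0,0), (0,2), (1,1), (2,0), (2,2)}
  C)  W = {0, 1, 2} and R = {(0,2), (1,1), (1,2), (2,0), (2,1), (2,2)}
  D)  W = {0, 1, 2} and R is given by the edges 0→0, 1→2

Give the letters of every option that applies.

A, C, D

The schema p → ⟨R⟩p is the dual of axiom T; it is valid on a frame iff R is reflexive.
(A) R is not reflexive (not 0 R 0), so the schema fails here.
(B) R is reflexive (each world relates to itself), so the schema is valid here.
(C) R is not reflexive (not 0 R 0), so the schema fails here.
(D) R is not reflexive (not 1 R 1), so the schema fails here.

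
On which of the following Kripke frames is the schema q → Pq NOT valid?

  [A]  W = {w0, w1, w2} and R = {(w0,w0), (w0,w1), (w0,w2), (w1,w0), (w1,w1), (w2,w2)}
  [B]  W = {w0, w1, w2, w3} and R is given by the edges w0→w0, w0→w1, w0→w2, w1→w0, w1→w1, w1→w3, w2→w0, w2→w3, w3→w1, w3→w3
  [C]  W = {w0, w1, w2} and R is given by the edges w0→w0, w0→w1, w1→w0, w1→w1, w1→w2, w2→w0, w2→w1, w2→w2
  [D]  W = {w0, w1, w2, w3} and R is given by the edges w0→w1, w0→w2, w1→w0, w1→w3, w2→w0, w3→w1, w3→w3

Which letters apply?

B, D

The schema q → Pq is the dual of axiom T; it is valid on a frame iff R is reflexive.
(A) R is reflexive (each world relates to itself), so the schema is valid here.
(B) R is not reflexive (not w2 R w2), so the schema fails here.
(C) R is reflexive (each world relates to itself), so the schema is valid here.
(D) R is not reflexive (not w0 R w0), so the schema fails here.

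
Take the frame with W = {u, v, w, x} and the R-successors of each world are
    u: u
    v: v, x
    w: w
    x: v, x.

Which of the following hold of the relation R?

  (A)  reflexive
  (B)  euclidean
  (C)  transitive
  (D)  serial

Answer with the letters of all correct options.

(A) reflexive: each world relates to itself.
(B) euclidean: any two R-successors of the same world are R-related.
(C) transitive: R is closed under composition.
(D) serial: every world has an R-successor.

A, B, C, D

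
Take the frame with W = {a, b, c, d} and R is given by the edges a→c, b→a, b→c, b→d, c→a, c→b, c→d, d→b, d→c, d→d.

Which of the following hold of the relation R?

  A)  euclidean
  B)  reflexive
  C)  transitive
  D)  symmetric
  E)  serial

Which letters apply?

E

(A) not euclidean: b R a and b R d but not a R d.
(B) not reflexive: not a R a.
(C) not transitive: a R c and c R a but not a R a.
(D) not symmetric: b R a but not a R b.
(E) serial: every world has an R-successor.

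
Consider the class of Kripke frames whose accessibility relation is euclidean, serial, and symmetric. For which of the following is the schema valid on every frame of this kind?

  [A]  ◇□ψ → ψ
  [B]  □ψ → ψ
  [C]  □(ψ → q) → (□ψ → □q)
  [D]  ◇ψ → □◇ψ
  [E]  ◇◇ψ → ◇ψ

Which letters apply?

Serial, symmetric and euclidean together give transitive (from symmetry + euclidean) and then reflexive; the relation is an equivalence.
(A) ◇□ψ → ψ is the dual of axiom B; it is valid on a frame exactly when R is symmetric. Every such R is symmetric, so valid.
(B) □ψ → ψ (axiom T) characterises the reflexive frames. Every such R is reflexive — valid.
(C) □(ψ → q) → (□ψ → □q) is axiom K, valid on every Kripke frame — valid.
(D) ◇ψ → □◇ψ is axiom 5, which corresponds to the euclidean property. Every such R is euclidean — valid.
(E) ◇◇ψ → ◇ψ (the dual of axiom 4) characterises the transitive frames. Every such R is transitive — valid.

A, B, C, D, E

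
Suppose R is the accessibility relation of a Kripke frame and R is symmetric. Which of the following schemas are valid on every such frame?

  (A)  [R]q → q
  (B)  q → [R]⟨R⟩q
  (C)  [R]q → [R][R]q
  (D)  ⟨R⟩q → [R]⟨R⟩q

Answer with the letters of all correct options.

B

(A) [R]q → q (axiom T) characterises the reflexive frames. Such an R need not be reflexive — not valid.
(B) q → [R]⟨R⟩q (axiom B) characterises the symmetric frames. Every such R is symmetric — valid.
(C) [R]q → [R][R]q (axiom 4) characterises the transitive frames. Such an R need not be transitive — not valid.
(D) ⟨R⟩q → [R]⟨R⟩q is axiom 5; it is valid on a frame exactly when R is euclidean. Such an R need not be euclidean, so not valid.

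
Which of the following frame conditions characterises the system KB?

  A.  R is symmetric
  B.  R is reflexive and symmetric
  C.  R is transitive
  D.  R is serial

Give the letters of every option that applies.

A

(A) KB is sound and complete for exactly this class.
(B) this class determines B (= KTB), not KB.
(C) this class determines K4, not KB.
(D) this class determines D, not KB.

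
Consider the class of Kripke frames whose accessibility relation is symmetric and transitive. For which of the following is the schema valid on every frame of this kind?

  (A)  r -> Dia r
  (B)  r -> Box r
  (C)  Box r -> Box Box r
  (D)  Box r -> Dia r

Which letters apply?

A symmetric transitive relation is euclidean (uRv and uRw give vRu by symmetry, then vRw by transitivity).
(A) r -> Dia r is the dual of axiom T, which corresponds to reflexivity. Such an R need not be reflexive — not valid.
(B) r -> Box r (equivalent to ◇p→p) corresponds to R being a subset of the identity. Such an R need not be a subset of the identity, so not valid.
(C) Box r -> Box Box r (axiom 4) characterises the transitive frames. Every such R is transitive — valid.
(D) axiom D: valid iff R is serial. Such an R need not be serial — not valid.

C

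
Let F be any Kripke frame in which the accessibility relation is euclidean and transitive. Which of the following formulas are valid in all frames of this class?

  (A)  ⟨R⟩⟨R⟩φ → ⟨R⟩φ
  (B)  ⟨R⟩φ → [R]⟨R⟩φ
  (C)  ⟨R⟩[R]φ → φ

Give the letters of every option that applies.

(A) the dual of axiom 4: valid iff R is transitive. Every such R is transitive — valid.
(B) ⟨R⟩φ → [R]⟨R⟩φ (axiom 5) characterises the euclidean frames. Every such R is euclidean — valid.
(C) ⟨R⟩[R]φ → φ is the dual of axiom B; it is valid on a frame exactly when R is symmetric. Such an R need not be symmetric, so not valid.

A, B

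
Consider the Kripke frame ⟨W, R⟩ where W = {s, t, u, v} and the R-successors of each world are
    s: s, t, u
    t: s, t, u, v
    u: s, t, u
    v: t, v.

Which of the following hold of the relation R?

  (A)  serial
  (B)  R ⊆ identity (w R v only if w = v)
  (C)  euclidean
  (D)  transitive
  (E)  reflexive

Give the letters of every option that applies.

A, E

(A) serial: every world has an R-successor.
(B) not ⊆ identity: s R t with s ≠ t.
(C) not euclidean: t R s and t R v but not s R v.
(D) not transitive: s R t and t R v but not s R v.
(E) reflexive: each world relates to itself.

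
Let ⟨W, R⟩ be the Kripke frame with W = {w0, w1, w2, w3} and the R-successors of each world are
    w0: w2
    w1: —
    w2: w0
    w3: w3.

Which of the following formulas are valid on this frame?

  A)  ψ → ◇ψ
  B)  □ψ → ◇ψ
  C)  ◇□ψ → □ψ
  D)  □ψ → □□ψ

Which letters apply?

R is not reflexive: not w0 R w0.
R is not transitive: w0 R w2 and w2 R w0 but not w0 R w0.
R is not euclidean: w0 R w2 and w0 R w2 but not w2 R w2.
R is not serial: w1 has no R-successor.
(A) ψ → ◇ψ (the dual of axiom T) characterises the reflexive frames. R is not reflexive — not valid.
(B) □ψ → ◇ψ is axiom D, which corresponds to seriality. R is not serial — not valid.
(C) ◇□ψ → □ψ (the dual of axiom 5) characterises the euclidean frames. R is not euclidean — not valid.
(D) □ψ → □□ψ is axiom 4; it is valid on a frame exactly when R is transitive. R is not transitive, so not valid.

none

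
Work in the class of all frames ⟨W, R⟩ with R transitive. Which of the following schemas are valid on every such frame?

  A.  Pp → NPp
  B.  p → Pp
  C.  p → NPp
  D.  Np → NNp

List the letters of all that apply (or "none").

D

(A) Pp → NPp (axiom 5) characterises the euclidean frames. Such an R need not be euclidean — not valid.
(B) p → Pp is the dual of axiom T, which corresponds to reflexivity. Such an R need not be reflexive — not valid.
(C) axiom B: valid iff R is symmetric. Such an R need not be symmetric — not valid.
(D) Np → NNp (axiom 4) characterises the transitive frames. Every such R is transitive — valid.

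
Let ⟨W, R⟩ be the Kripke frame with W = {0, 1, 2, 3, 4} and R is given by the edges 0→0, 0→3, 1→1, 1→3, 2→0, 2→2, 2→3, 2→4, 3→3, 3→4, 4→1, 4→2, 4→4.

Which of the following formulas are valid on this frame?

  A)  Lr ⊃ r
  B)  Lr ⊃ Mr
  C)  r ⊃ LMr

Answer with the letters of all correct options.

A, B

R is reflexive: each world relates to itself.
R is not symmetric: 0 R 3 but not 3 R 0.
R is serial: every world has an R-successor.
(A) Lr ⊃ r (axiom T) characterises the reflexive frames. R is reflexive — valid.
(B) axiom D: valid iff R is serial. R is serial — valid.
(C) r ⊃ LMr is axiom B; it is valid on a frame exactly when R is symmetric. R is not symmetric, so not valid.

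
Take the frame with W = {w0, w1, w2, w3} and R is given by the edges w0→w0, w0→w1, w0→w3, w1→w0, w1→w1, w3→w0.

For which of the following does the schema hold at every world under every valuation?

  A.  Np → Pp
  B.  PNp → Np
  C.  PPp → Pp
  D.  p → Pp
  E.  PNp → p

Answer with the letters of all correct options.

E

R is not reflexive: not w2 R w2.
R is symmetric: every R-edge is matched by its reverse.
R is not transitive: w1 R w0 and w0 R w3 but not w1 R w3.
R is not euclidean: w0 R w1 and w0 R w3 but not w1 R w3.
R is not serial: w2 has no R-successor.
(A) axiom D: valid iff R is serial. R is not serial — not valid.
(B) the dual of axiom 5: valid iff R is euclidean. R is not euclidean — not valid.
(C) PPp → Pp is the dual of axiom 4, which corresponds to transitivity. R is not transitive — not valid.
(D) the dual of axiom T: valid iff R is reflexive. R is not reflexive — not valid.
(E) PNp → p is the dual of axiom B; it is valid on a frame exactly when R is symmetric. R is symmetric, so valid.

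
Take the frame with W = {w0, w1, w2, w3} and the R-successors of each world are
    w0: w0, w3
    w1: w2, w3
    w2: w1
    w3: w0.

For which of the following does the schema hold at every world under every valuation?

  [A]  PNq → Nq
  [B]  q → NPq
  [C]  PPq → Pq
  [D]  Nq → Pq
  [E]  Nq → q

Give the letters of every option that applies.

R is not reflexive: not w1 R w1.
R is not symmetric: w1 R w3 but not w3 R w1.
R is not transitive: w1 R w2 and w2 R w1 but not w1 R w1.
R is not euclidean: w1 R w2 and w1 R w3 but not w2 R w3.
R is serial: every world has an R-successor.
(A) PNq → Nq (the dual of axiom 5) characterises the euclidean frames. R is not euclidean — not valid.
(B) axiom B: valid iff R is symmetric. R is not symmetric — not valid.
(C) PPq → Pq is the dual of axiom 4; it is valid on a frame exactly when R is transitive. R is not transitive, so not valid.
(D) axiom D: valid iff R is serial. R is serial — valid.
(E) Nq → q (axiom T) characterises the reflexive frames. R is not reflexive — not valid.

D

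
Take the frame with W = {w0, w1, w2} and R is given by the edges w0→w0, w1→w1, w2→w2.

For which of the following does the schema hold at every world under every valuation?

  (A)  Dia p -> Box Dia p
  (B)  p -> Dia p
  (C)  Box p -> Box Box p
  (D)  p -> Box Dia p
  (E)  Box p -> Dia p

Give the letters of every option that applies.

R is reflexive: each world relates to itself.
R is symmetric: every R-edge is matched by its reverse.
R is transitive: R is closed under composition.
R is euclidean: any two R-successors of the same world are R-related.
R is serial: every world has an R-successor.
(A) axiom 5: valid iff R is euclidean. R is euclidean — valid.
(B) the dual of axiom T: valid iff R is reflexive. R is reflexive — valid.
(C) Box p -> Box Box p is axiom 4, which corresponds to transitivity. R is transitive — valid.
(D) p -> Box Dia p is axiom B, which corresponds to symmetry. R is symmetric — valid.
(E) Box p -> Dia p is axiom D; it is valid on a frame exactly when R is serial. R is serial, so valid.

A, B, C, D, E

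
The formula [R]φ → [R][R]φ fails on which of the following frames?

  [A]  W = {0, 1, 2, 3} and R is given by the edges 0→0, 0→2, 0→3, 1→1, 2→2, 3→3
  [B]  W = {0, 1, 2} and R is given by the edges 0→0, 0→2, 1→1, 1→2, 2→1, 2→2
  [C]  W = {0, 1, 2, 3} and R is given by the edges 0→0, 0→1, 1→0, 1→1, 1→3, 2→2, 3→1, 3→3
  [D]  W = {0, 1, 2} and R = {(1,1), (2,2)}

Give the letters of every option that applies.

The schema [R]φ → [R][R]φ is axiom 4; it is valid on a frame iff R is transitive.
(A) R is transitive (R is closed under composition), so the schema is valid here.
(B) R is not transitive (0 R 2 and 2 R 1 but not 0 R 1), so the schema fails here.
(C) R is not transitive (0 R 1 and 1 R 3 but not 0 R 3), so the schema fails here.
(D) R is transitive (R is closed under composition), so the schema is valid here.

B, C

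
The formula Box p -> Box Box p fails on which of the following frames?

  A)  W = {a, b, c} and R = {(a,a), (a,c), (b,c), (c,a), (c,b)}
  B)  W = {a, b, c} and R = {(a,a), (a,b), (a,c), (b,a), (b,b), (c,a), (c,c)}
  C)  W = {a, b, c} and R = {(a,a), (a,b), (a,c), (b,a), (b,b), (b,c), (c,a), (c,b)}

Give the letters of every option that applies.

The schema Box p -> Box Box p is axiom 4; it is valid on a frame iff R is transitive.
(A) R is not transitive (a R c and c R b but not a R b), so the schema fails here.
(B) R is not transitive (b R a and a R c but not b R c), so the schema fails here.
(C) R is not transitive (c R a and a R c but not c R c), so the schema fails here.

A, B, C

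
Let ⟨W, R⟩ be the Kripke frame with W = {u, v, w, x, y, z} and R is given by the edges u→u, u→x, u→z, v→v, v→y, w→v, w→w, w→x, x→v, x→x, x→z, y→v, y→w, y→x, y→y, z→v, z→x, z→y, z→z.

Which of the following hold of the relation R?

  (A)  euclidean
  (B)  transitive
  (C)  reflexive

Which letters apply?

C

(A) not euclidean: u R x and u R u but not x R u.
(B) not transitive: u R x and x R v but not u R v.
(C) reflexive: each world relates to itself.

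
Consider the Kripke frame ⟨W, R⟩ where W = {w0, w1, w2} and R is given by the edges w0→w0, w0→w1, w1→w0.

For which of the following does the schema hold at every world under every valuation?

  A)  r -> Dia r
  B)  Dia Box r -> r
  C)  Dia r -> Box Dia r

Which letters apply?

R is not reflexive: not w1 R w1.
R is symmetric: every R-edge is matched by its reverse.
R is not euclidean: w0 R w1 and w0 R w1 but not w1 R w1.
(A) r -> Dia r (the dual of axiom T) characterises the reflexive frames. R is not reflexive — not valid.
(B) Dia Box r -> r is the dual of axiom B, which corresponds to symmetry. R is symmetric — valid.
(C) Dia r -> Box Dia r is axiom 5; it is valid on a frame exactly when R is euclidean. R is not euclidean, so not valid.

B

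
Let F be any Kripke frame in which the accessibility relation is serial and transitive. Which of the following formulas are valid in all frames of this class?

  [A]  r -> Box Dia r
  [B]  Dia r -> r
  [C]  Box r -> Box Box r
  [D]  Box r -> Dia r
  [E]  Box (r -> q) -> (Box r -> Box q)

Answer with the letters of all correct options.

C, D, E

(A) r -> Box Dia r (axiom B) characterises the symmetric frames. Such an R need not be symmetric — not valid.
(B) Dia r -> r (the converse of T) corresponds to R being a subset of the identity. Such an R need not be a subset of the identity, so not valid.
(C) Box r -> Box Box r (axiom 4) characterises the transitive frames. Every such R is transitive — valid.
(D) Box r -> Dia r (axiom D) characterises the serial frames. Every such R is serial — valid.
(E) this is just K, valid on every normal frame.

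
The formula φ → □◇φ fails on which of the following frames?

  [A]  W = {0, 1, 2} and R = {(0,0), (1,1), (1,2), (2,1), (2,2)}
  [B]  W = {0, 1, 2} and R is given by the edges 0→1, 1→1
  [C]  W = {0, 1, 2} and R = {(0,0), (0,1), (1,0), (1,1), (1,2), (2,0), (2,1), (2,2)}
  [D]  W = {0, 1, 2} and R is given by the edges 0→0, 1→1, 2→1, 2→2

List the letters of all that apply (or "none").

The schema φ → □◇φ is axiom B; it is valid on a frame iff R is symmetric.
(A) R is symmetric (every R-edge is matched by its reverse), so the schema is valid here.
(B) R is not symmetric (0 R 1 but not 1 R 0), so the schema fails here.
(C) R is not symmetric (2 R 0 but not 0 R 2), so the schema fails here.
(D) R is not symmetric (2 R 1 but not 1 R 2), so the schema fails here.

B, C, D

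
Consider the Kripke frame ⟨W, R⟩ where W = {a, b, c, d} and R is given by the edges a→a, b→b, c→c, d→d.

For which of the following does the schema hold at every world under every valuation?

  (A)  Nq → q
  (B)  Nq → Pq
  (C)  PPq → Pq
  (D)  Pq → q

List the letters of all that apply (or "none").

R is reflexive: each world relates to itself.
R is transitive: R is closed under composition.
R is serial: every world has an R-successor.
R is a subset of the identity: every R-edge is a self-loop.
(A) Nq → q (axiom T) characterises the reflexive frames. R is reflexive — valid.
(B) Nq → Pq (axiom D) characterises the serial frames. R is serial — valid.
(C) PPq → Pq (the dual of axiom 4) characterises the transitive frames. R is transitive — valid.
(D) Pq → q is valid only on frames where every R-edge is a self-loop. Here R ⊆ identity — valid.

A, B, C, D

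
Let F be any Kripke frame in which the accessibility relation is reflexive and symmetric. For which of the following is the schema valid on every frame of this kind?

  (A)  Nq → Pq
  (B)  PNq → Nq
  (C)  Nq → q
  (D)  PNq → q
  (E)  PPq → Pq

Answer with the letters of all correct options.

Reflexive relations are serial.
(A) axiom D: valid iff R is serial. Every such R is serial — valid.
(B) PNq → Nq is the dual of axiom 5; it is valid on a frame exactly when R is euclidean. Such an R need not be euclidean, so not valid.
(C) Nq → q (axiom T) characterises the reflexive frames. Every such R is reflexive — valid.
(D) the dual of axiom B: valid iff R is symmetric. Every such R is symmetric — valid.
(E) PPq → Pq is the dual of axiom 4; it is valid on a frame exactly when R is transitive. Such an R need not be transitive, so not valid.

A, C, D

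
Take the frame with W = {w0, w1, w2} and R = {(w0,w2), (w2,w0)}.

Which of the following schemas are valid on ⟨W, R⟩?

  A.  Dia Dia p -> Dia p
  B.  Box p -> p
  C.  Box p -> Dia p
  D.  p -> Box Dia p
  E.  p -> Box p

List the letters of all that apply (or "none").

R is not reflexive: not w0 R w0.
R is symmetric: every R-edge is matched by its reverse.
R is not transitive: w0 R w2 and w2 R w0 but not w0 R w0.
R is not serial: w1 has no R-successor.
R is not a subset of the identity: w0 R w2 with w0 ≠ w2.
(A) Dia Dia p -> Dia p is the dual of axiom 4, which corresponds to transitivity. R is not transitive — not valid.
(B) Box p -> p is axiom T; it is valid on a frame exactly when R is reflexive. R is not reflexive, so not valid.
(C) Box p -> Dia p (axiom D) characterises the serial frames. R is not serial — not valid.
(D) axiom B: valid iff R is symmetric. R is symmetric — valid.
(E) p -> Box p is valid only on frames where every R-edge is a self-loop. Here R ⊄ identity — not valid.

D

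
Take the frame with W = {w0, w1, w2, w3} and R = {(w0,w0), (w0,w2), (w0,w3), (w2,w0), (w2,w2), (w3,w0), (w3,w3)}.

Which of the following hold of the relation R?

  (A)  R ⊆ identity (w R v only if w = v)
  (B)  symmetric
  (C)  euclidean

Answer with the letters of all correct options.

B

(A) not ⊆ identity: w0 R w2 with w0 ≠ w2.
(B) symmetric: every R-edge is matched by its reverse.
(C) not euclidean: w0 R w2 and w0 R w3 but not w2 R w3.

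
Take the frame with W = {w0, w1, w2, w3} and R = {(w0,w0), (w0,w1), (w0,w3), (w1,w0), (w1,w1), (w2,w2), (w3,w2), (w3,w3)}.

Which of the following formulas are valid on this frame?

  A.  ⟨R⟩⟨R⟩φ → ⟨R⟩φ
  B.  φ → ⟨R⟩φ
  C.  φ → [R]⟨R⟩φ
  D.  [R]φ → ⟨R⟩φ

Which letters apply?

B, D

R is reflexive: each world relates to itself.
R is not symmetric: w0 R w3 but not w3 R w0.
R is not transitive: w0 R w3 and w3 R w2 but not w0 R w2.
R is serial: every world has an R-successor.
(A) ⟨R⟩⟨R⟩φ → ⟨R⟩φ (the dual of axiom 4) characterises the transitive frames. R is not transitive — not valid.
(B) the dual of axiom T: valid iff R is reflexive. R is reflexive — valid.
(C) φ → [R]⟨R⟩φ is axiom B, which corresponds to symmetry. R is not symmetric — not valid.
(D) axiom D: valid iff R is serial. R is serial — valid.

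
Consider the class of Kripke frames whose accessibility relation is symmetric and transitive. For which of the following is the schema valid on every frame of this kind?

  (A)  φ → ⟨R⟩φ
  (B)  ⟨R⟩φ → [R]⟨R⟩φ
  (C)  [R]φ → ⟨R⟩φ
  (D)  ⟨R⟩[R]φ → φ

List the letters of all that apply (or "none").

A symmetric transitive relation is euclidean (uRv and uRw give vRu by symmetry, then vRw by transitivity).
(A) φ → ⟨R⟩φ is the dual of axiom T; it is valid on a frame exactly when R is reflexive. Such an R need not be reflexive, so not valid.
(B) axiom 5: valid iff R is euclidean. Every such R is euclidean — valid.
(C) axiom D: valid iff R is serial. Such an R need not be serial — not valid.
(D) ⟨R⟩[R]φ → φ is the dual of axiom B; it is valid on a frame exactly when R is symmetric. Every such R is symmetric, so valid.

B, D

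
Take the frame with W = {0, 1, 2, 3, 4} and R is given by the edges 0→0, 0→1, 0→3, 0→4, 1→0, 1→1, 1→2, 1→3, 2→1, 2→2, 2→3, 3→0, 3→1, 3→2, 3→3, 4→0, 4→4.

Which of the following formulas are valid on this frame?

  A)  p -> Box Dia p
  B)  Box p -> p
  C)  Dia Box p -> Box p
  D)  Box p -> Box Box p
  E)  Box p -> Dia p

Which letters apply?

A, B, E

R is reflexive: each world relates to itself.
R is symmetric: every R-edge is matched by its reverse.
R is not transitive: 0 R 1 and 1 R 2 but not 0 R 2.
R is not euclidean: 0 R 1 and 0 R 4 but not 1 R 4.
R is serial: every world has an R-successor.
(A) p -> Box Dia p is axiom B; it is valid on a frame exactly when R is symmetric. R is symmetric, so valid.
(B) Box p -> p is axiom T; it is valid on a frame exactly when R is reflexive. R is reflexive, so valid.
(C) Dia Box p -> Box p is the dual of axiom 5; it is valid on a frame exactly when R is euclidean. R is not euclidean, so not valid.
(D) axiom 4: valid iff R is transitive. R is not transitive — not valid.
(E) Box p -> Dia p is axiom D, which corresponds to seriality. R is serial — valid.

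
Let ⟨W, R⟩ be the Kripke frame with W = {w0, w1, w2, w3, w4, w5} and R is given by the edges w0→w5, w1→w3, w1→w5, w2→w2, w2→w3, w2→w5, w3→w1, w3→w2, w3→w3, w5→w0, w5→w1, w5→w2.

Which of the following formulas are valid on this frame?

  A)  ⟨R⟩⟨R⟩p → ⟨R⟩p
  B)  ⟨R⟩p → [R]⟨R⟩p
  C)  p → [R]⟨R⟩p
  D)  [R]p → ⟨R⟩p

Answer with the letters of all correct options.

C

R is symmetric: every R-edge is matched by its reverse.
R is not transitive: w0 R w5 and w5 R w0 but not w0 R w0.
R is not euclidean: w1 R w3 and w1 R w5 but not w3 R w5.
R is not serial: w4 has no R-successor.
(A) the dual of axiom 4: valid iff R is transitive. R is not transitive — not valid.
(B) ⟨R⟩p → [R]⟨R⟩p is axiom 5, which corresponds to the euclidean property. R is not euclidean — not valid.
(C) axiom B: valid iff R is symmetric. R is symmetric — valid.
(D) [R]p → ⟨R⟩p (axiom D) characterises the serial frames. R is not serial — not valid.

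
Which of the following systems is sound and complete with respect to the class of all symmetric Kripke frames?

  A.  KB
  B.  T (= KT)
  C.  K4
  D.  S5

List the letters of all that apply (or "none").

A

(A) KB is determined by exactly this class.
(B) T (= KT) is determined by the class of reflexive frames.
(C) K4 is determined by the class of transitive frames.
(D) S5 is determined by the class of reflexive, symmetric, and transitive frames.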